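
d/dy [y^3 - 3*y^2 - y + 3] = 3*y^2 - 6*y - 1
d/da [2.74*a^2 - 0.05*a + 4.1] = 5.48*a - 0.05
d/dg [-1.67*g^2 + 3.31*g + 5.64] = 3.31 - 3.34*g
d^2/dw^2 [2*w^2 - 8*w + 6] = 4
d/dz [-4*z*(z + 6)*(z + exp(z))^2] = 4*(z + exp(z))*(-2*z*(z + 6)*(exp(z) + 1) - z*(z + exp(z)) + (-z - 6)*(z + exp(z)))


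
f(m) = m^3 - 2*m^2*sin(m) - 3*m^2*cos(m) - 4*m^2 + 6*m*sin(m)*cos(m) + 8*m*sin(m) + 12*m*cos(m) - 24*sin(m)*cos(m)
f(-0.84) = 8.93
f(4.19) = 6.40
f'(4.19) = 34.04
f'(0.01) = -11.86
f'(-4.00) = 193.13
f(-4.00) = -89.94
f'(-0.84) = -2.58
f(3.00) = -16.22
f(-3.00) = -0.57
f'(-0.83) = -2.88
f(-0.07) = 0.87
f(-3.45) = -17.88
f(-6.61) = -598.45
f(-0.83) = 8.91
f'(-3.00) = 11.68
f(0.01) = -0.12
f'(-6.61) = -30.92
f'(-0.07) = -12.84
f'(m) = 3*m^2*sin(m) - 2*m^2*cos(m) + 3*m^2 - 6*m*sin(m)^2 - 16*m*sin(m) + 6*m*cos(m)^2 + 2*m*cos(m) - 8*m + 24*sin(m)^2 + 6*sin(m)*cos(m) + 8*sin(m) - 24*cos(m)^2 + 12*cos(m)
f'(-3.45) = 72.95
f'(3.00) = -5.43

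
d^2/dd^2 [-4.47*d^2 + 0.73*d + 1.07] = -8.94000000000000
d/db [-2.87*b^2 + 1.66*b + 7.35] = 1.66 - 5.74*b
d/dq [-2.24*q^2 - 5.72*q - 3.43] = -4.48*q - 5.72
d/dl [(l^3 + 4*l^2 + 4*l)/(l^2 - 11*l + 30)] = (l^4 - 22*l^3 + 42*l^2 + 240*l + 120)/(l^4 - 22*l^3 + 181*l^2 - 660*l + 900)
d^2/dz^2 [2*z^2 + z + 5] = 4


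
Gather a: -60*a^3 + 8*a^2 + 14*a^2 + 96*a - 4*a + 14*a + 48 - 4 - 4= -60*a^3 + 22*a^2 + 106*a + 40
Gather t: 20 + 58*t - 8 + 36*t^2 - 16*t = 36*t^2 + 42*t + 12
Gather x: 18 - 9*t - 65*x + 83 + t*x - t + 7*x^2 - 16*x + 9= -10*t + 7*x^2 + x*(t - 81) + 110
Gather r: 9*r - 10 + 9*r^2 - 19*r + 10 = 9*r^2 - 10*r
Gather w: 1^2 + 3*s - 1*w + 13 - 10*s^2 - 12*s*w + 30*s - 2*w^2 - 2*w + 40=-10*s^2 + 33*s - 2*w^2 + w*(-12*s - 3) + 54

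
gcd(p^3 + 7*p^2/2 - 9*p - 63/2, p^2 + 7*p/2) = p + 7/2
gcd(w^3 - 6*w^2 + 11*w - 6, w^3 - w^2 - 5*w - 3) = w - 3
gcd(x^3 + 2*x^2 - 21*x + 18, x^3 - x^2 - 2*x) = 1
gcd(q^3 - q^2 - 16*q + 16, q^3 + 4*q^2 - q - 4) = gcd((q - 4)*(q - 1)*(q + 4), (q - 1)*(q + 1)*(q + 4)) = q^2 + 3*q - 4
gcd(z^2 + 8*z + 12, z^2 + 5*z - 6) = z + 6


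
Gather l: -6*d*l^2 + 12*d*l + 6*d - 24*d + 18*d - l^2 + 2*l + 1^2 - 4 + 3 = l^2*(-6*d - 1) + l*(12*d + 2)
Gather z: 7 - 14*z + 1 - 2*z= 8 - 16*z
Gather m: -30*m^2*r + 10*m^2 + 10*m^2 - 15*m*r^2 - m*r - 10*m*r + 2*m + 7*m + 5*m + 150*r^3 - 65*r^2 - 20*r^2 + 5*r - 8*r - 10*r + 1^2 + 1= m^2*(20 - 30*r) + m*(-15*r^2 - 11*r + 14) + 150*r^3 - 85*r^2 - 13*r + 2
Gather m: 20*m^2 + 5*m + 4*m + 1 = 20*m^2 + 9*m + 1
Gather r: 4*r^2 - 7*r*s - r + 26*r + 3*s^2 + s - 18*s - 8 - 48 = 4*r^2 + r*(25 - 7*s) + 3*s^2 - 17*s - 56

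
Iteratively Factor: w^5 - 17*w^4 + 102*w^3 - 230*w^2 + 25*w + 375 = (w - 5)*(w^4 - 12*w^3 + 42*w^2 - 20*w - 75) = (w - 5)^2*(w^3 - 7*w^2 + 7*w + 15) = (w - 5)^2*(w + 1)*(w^2 - 8*w + 15) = (w - 5)^3*(w + 1)*(w - 3)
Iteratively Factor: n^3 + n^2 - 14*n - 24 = (n + 3)*(n^2 - 2*n - 8) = (n + 2)*(n + 3)*(n - 4)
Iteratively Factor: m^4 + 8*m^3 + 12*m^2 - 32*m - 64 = (m + 4)*(m^3 + 4*m^2 - 4*m - 16) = (m - 2)*(m + 4)*(m^2 + 6*m + 8) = (m - 2)*(m + 4)^2*(m + 2)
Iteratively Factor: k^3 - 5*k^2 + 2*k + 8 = (k + 1)*(k^2 - 6*k + 8) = (k - 4)*(k + 1)*(k - 2)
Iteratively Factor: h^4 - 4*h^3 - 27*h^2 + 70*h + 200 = (h - 5)*(h^3 + h^2 - 22*h - 40) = (h - 5)*(h + 2)*(h^2 - h - 20) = (h - 5)^2*(h + 2)*(h + 4)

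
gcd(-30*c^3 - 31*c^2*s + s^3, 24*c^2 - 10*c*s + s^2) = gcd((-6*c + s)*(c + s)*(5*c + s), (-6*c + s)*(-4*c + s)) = -6*c + s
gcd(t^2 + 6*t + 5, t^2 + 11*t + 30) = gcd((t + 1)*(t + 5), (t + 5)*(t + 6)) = t + 5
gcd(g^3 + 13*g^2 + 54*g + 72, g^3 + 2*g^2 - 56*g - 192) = g^2 + 10*g + 24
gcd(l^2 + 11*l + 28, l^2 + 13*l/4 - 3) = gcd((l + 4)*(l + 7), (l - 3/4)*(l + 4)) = l + 4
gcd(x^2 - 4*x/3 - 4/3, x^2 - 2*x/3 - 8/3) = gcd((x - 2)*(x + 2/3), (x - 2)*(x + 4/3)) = x - 2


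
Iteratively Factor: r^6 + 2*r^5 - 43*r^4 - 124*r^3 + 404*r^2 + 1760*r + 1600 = (r + 4)*(r^5 - 2*r^4 - 35*r^3 + 16*r^2 + 340*r + 400) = (r + 2)*(r + 4)*(r^4 - 4*r^3 - 27*r^2 + 70*r + 200) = (r - 5)*(r + 2)*(r + 4)*(r^3 + r^2 - 22*r - 40) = (r - 5)^2*(r + 2)*(r + 4)*(r^2 + 6*r + 8) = (r - 5)^2*(r + 2)^2*(r + 4)*(r + 4)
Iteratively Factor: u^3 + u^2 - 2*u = (u)*(u^2 + u - 2) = u*(u - 1)*(u + 2)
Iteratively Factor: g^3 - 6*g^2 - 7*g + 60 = (g + 3)*(g^2 - 9*g + 20) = (g - 5)*(g + 3)*(g - 4)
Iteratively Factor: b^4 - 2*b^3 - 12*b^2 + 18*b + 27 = (b - 3)*(b^3 + b^2 - 9*b - 9) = (b - 3)^2*(b^2 + 4*b + 3) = (b - 3)^2*(b + 3)*(b + 1)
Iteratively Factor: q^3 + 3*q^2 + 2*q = (q + 1)*(q^2 + 2*q) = (q + 1)*(q + 2)*(q)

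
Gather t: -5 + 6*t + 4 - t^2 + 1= -t^2 + 6*t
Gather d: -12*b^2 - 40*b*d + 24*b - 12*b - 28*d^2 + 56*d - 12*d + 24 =-12*b^2 + 12*b - 28*d^2 + d*(44 - 40*b) + 24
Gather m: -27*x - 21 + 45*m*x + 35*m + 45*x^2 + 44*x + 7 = m*(45*x + 35) + 45*x^2 + 17*x - 14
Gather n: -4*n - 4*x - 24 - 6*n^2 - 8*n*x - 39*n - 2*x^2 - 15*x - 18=-6*n^2 + n*(-8*x - 43) - 2*x^2 - 19*x - 42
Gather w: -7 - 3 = -10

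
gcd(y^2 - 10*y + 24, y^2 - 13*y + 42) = y - 6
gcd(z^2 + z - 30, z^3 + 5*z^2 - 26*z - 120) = z^2 + z - 30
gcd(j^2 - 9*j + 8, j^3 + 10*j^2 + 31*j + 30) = 1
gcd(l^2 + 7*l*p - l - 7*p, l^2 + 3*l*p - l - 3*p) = l - 1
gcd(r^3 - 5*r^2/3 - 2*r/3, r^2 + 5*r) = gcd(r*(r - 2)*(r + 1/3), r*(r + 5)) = r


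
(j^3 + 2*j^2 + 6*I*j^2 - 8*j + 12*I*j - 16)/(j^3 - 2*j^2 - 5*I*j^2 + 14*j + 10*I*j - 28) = (j^2 + j*(2 + 4*I) + 8*I)/(j^2 + j*(-2 - 7*I) + 14*I)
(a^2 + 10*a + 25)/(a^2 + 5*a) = (a + 5)/a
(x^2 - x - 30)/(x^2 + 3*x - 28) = (x^2 - x - 30)/(x^2 + 3*x - 28)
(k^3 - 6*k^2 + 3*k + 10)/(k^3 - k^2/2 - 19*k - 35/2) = 2*(k - 2)/(2*k + 7)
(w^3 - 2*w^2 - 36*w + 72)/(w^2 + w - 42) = (w^2 + 4*w - 12)/(w + 7)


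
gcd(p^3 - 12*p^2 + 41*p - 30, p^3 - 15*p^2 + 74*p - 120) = p^2 - 11*p + 30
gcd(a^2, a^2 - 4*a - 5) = 1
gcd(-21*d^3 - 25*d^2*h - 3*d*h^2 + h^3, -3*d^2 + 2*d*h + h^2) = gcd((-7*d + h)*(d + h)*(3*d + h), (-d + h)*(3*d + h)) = 3*d + h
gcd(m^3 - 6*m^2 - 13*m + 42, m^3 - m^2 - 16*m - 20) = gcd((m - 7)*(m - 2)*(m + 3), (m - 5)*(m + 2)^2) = 1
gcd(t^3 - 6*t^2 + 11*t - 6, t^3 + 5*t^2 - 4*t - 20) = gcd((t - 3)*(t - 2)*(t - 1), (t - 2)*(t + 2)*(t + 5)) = t - 2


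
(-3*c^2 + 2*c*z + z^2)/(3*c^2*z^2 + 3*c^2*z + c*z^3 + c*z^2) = (-c + z)/(c*z*(z + 1))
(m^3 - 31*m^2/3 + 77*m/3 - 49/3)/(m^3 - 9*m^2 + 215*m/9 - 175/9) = 3*(m^2 - 8*m + 7)/(3*m^2 - 20*m + 25)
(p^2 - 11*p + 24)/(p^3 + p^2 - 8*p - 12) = (p - 8)/(p^2 + 4*p + 4)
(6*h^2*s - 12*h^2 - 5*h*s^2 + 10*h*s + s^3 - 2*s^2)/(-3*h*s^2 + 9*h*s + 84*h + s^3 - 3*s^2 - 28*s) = (-2*h*s + 4*h + s^2 - 2*s)/(s^2 - 3*s - 28)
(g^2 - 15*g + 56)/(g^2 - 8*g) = (g - 7)/g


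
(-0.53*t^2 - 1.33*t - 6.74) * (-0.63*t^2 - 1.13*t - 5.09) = 0.3339*t^4 + 1.4368*t^3 + 8.4468*t^2 + 14.3859*t + 34.3066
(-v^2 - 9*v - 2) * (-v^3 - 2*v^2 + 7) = v^5 + 11*v^4 + 20*v^3 - 3*v^2 - 63*v - 14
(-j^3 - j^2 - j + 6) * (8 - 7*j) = 7*j^4 - j^3 - j^2 - 50*j + 48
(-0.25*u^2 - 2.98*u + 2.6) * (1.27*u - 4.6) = -0.3175*u^3 - 2.6346*u^2 + 17.01*u - 11.96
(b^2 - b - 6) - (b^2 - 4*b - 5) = 3*b - 1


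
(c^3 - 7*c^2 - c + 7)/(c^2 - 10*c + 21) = (c^2 - 1)/(c - 3)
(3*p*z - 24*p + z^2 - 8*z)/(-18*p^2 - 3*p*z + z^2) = (z - 8)/(-6*p + z)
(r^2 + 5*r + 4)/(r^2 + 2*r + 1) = (r + 4)/(r + 1)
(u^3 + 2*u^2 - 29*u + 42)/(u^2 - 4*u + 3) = (u^2 + 5*u - 14)/(u - 1)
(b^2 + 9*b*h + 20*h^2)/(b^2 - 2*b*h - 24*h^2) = (b + 5*h)/(b - 6*h)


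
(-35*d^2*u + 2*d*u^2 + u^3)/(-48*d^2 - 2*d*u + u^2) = u*(35*d^2 - 2*d*u - u^2)/(48*d^2 + 2*d*u - u^2)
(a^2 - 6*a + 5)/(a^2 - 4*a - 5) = (a - 1)/(a + 1)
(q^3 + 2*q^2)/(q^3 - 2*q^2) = (q + 2)/(q - 2)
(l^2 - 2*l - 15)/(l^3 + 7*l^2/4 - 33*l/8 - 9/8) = 8*(l - 5)/(8*l^2 - 10*l - 3)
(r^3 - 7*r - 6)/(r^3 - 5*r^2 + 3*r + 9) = (r + 2)/(r - 3)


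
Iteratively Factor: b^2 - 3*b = (b)*(b - 3)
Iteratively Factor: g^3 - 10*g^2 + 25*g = (g - 5)*(g^2 - 5*g) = (g - 5)^2*(g)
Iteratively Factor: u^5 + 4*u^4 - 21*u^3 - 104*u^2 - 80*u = (u)*(u^4 + 4*u^3 - 21*u^2 - 104*u - 80) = u*(u + 1)*(u^3 + 3*u^2 - 24*u - 80) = u*(u - 5)*(u + 1)*(u^2 + 8*u + 16) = u*(u - 5)*(u + 1)*(u + 4)*(u + 4)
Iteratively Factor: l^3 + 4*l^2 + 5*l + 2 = (l + 2)*(l^2 + 2*l + 1) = (l + 1)*(l + 2)*(l + 1)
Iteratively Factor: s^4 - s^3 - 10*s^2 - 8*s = (s + 2)*(s^3 - 3*s^2 - 4*s) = s*(s + 2)*(s^2 - 3*s - 4) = s*(s - 4)*(s + 2)*(s + 1)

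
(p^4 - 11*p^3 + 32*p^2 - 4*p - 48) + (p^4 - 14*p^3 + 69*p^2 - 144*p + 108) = 2*p^4 - 25*p^3 + 101*p^2 - 148*p + 60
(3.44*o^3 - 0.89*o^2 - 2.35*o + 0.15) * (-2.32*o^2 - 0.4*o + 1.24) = -7.9808*o^5 + 0.6888*o^4 + 10.0736*o^3 - 0.5116*o^2 - 2.974*o + 0.186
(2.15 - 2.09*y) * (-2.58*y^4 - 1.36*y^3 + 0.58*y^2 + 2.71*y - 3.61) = 5.3922*y^5 - 2.7046*y^4 - 4.1362*y^3 - 4.4169*y^2 + 13.3714*y - 7.7615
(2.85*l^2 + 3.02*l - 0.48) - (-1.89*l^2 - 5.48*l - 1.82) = 4.74*l^2 + 8.5*l + 1.34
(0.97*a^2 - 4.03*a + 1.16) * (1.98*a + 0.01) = 1.9206*a^3 - 7.9697*a^2 + 2.2565*a + 0.0116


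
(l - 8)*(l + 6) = l^2 - 2*l - 48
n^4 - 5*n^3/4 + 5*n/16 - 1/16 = (n - 1)*(n - 1/2)*(n - 1/4)*(n + 1/2)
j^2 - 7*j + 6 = (j - 6)*(j - 1)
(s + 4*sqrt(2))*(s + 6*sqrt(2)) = s^2 + 10*sqrt(2)*s + 48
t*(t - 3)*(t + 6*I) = t^3 - 3*t^2 + 6*I*t^2 - 18*I*t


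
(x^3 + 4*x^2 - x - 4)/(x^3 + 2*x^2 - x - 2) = (x + 4)/(x + 2)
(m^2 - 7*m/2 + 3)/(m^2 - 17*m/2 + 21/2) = (m - 2)/(m - 7)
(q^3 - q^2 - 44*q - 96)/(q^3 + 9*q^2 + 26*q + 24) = (q - 8)/(q + 2)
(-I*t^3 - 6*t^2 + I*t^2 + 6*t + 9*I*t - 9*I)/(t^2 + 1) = (-I*t^3 + t^2*(-6 + I) + t*(6 + 9*I) - 9*I)/(t^2 + 1)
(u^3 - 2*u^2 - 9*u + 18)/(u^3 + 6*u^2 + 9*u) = (u^2 - 5*u + 6)/(u*(u + 3))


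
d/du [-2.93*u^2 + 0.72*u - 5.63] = 0.72 - 5.86*u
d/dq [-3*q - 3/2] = -3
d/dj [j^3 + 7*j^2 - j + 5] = 3*j^2 + 14*j - 1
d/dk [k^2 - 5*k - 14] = 2*k - 5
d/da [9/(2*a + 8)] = -9/(2*(a + 4)^2)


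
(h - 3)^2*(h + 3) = h^3 - 3*h^2 - 9*h + 27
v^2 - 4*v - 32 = (v - 8)*(v + 4)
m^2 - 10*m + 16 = (m - 8)*(m - 2)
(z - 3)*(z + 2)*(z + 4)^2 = z^4 + 7*z^3 + 2*z^2 - 64*z - 96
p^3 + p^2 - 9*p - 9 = (p - 3)*(p + 1)*(p + 3)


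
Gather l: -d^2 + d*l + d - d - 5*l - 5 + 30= -d^2 + l*(d - 5) + 25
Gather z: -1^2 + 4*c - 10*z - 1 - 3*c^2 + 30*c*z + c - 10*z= -3*c^2 + 5*c + z*(30*c - 20) - 2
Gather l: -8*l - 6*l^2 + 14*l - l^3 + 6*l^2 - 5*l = -l^3 + l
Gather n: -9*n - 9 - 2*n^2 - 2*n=-2*n^2 - 11*n - 9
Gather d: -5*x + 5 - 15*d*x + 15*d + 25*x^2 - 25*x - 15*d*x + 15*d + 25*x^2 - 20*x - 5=d*(30 - 30*x) + 50*x^2 - 50*x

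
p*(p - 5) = p^2 - 5*p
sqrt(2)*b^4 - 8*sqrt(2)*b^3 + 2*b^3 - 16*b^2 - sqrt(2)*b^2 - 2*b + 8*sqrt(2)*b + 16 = (b - 8)*(b - 1)*(b + sqrt(2))*(sqrt(2)*b + sqrt(2))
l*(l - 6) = l^2 - 6*l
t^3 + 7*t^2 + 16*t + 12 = (t + 2)^2*(t + 3)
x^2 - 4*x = x*(x - 4)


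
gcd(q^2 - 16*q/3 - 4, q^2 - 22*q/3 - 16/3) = q + 2/3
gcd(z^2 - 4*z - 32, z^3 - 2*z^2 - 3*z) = 1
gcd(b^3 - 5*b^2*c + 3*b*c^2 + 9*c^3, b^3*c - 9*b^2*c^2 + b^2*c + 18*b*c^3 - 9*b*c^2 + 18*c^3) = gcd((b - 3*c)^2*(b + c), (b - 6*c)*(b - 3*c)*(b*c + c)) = b - 3*c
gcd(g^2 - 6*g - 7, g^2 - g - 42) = g - 7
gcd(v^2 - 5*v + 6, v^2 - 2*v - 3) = v - 3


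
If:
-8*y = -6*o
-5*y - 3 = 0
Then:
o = -4/5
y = -3/5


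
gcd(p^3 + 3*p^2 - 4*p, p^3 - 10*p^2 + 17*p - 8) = p - 1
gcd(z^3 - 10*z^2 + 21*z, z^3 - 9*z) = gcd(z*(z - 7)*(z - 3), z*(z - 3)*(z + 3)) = z^2 - 3*z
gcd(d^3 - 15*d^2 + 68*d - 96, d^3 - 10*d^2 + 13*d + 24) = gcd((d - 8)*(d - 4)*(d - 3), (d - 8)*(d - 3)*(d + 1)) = d^2 - 11*d + 24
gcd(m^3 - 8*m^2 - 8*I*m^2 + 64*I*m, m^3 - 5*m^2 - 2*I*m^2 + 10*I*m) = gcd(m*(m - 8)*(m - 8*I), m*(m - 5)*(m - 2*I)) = m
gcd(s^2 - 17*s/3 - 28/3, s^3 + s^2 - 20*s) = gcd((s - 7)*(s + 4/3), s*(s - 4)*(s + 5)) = 1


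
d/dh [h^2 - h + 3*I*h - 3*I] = 2*h - 1 + 3*I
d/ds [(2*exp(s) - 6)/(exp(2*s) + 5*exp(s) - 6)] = 2*(-(exp(s) - 3)*(2*exp(s) + 5) + exp(2*s) + 5*exp(s) - 6)*exp(s)/(exp(2*s) + 5*exp(s) - 6)^2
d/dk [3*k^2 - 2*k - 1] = 6*k - 2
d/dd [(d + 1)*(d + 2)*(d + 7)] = 3*d^2 + 20*d + 23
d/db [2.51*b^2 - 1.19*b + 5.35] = 5.02*b - 1.19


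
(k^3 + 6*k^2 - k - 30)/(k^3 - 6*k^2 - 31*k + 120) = (k^2 + k - 6)/(k^2 - 11*k + 24)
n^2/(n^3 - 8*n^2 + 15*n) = n/(n^2 - 8*n + 15)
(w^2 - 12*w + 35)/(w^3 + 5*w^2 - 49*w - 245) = (w - 5)/(w^2 + 12*w + 35)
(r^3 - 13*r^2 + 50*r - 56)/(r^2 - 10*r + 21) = (r^2 - 6*r + 8)/(r - 3)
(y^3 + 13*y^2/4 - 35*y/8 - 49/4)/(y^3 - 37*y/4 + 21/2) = (4*y + 7)/(2*(2*y - 3))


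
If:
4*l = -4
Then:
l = -1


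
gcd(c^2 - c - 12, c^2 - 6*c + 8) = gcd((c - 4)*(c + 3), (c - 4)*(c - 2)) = c - 4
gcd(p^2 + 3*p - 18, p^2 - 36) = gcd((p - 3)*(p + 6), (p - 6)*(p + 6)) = p + 6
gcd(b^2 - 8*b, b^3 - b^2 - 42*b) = b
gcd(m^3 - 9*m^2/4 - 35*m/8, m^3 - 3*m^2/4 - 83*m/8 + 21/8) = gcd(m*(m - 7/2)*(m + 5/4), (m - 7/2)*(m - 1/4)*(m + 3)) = m - 7/2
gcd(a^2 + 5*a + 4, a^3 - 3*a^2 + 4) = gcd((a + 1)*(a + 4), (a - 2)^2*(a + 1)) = a + 1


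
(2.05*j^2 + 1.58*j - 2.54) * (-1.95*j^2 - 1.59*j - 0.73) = -3.9975*j^4 - 6.3405*j^3 + 0.9443*j^2 + 2.8852*j + 1.8542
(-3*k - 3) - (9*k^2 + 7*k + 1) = -9*k^2 - 10*k - 4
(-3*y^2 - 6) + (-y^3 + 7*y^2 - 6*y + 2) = -y^3 + 4*y^2 - 6*y - 4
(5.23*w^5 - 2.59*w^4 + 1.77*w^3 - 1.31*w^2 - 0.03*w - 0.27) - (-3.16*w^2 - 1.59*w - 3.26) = 5.23*w^5 - 2.59*w^4 + 1.77*w^3 + 1.85*w^2 + 1.56*w + 2.99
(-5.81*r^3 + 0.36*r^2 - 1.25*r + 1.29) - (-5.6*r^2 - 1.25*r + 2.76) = -5.81*r^3 + 5.96*r^2 - 1.47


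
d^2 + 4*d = d*(d + 4)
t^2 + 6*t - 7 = (t - 1)*(t + 7)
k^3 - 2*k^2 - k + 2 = (k - 2)*(k - 1)*(k + 1)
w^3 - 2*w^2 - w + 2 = (w - 2)*(w - 1)*(w + 1)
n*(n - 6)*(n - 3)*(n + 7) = n^4 - 2*n^3 - 45*n^2 + 126*n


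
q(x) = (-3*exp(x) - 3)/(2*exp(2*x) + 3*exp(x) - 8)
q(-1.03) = 0.61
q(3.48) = -0.05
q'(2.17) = 0.18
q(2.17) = -0.17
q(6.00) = 0.00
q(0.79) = -1.16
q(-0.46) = 0.92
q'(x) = (-3*exp(x) - 3)*(-4*exp(2*x) - 3*exp(x))/(2*exp(2*x) + 3*exp(x) - 8)^2 - 3*exp(x)/(2*exp(2*x) + 3*exp(x) - 8)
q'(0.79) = 2.82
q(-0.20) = 1.30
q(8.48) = -0.00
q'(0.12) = 14.18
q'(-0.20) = 2.17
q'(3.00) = 0.07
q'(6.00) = 0.00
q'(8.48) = 0.00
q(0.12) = 3.08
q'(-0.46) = 0.96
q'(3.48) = 0.05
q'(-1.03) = 0.30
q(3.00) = -0.07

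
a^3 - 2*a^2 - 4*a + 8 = (a - 2)^2*(a + 2)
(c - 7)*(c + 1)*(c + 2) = c^3 - 4*c^2 - 19*c - 14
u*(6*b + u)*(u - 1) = 6*b*u^2 - 6*b*u + u^3 - u^2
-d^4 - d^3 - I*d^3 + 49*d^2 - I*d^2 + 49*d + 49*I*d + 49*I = (d - 7)*(d + 7)*(-I*d + 1)*(-I*d - I)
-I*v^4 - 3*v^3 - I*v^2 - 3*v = v*(v - 3*I)*(v - I)*(-I*v + 1)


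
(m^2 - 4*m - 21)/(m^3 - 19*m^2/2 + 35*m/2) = 2*(m + 3)/(m*(2*m - 5))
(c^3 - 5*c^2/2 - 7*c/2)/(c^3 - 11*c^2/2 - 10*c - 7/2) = c*(2*c - 7)/(2*c^2 - 13*c - 7)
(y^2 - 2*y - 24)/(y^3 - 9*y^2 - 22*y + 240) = (y + 4)/(y^2 - 3*y - 40)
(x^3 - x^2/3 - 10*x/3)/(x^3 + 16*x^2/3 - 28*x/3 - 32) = x*(3*x^2 - x - 10)/(3*x^3 + 16*x^2 - 28*x - 96)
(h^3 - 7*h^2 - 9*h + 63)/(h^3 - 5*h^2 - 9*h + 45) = (h - 7)/(h - 5)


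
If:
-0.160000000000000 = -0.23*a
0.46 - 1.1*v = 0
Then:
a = 0.70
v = 0.42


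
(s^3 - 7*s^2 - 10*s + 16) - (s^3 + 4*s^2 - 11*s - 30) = -11*s^2 + s + 46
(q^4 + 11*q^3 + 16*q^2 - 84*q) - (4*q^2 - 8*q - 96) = q^4 + 11*q^3 + 12*q^2 - 76*q + 96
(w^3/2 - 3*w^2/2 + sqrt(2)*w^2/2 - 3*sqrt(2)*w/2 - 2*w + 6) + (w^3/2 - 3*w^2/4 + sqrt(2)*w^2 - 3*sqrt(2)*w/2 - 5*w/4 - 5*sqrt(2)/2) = w^3 - 9*w^2/4 + 3*sqrt(2)*w^2/2 - 3*sqrt(2)*w - 13*w/4 - 5*sqrt(2)/2 + 6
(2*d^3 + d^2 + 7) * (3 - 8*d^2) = -16*d^5 - 8*d^4 + 6*d^3 - 53*d^2 + 21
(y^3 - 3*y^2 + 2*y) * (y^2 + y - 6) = y^5 - 2*y^4 - 7*y^3 + 20*y^2 - 12*y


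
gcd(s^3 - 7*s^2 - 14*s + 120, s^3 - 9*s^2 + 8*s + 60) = s^2 - 11*s + 30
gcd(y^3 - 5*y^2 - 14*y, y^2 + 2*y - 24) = 1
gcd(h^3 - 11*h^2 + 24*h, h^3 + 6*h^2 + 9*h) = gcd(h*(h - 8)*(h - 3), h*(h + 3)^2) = h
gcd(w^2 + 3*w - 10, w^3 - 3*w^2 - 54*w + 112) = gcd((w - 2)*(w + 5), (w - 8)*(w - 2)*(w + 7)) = w - 2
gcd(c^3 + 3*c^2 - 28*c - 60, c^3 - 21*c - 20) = c - 5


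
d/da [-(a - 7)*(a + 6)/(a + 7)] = (-a^2 - 14*a - 35)/(a^2 + 14*a + 49)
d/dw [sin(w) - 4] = cos(w)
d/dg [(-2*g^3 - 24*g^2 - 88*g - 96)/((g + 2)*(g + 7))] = 2*(-g^2 - 14*g - 46)/(g^2 + 14*g + 49)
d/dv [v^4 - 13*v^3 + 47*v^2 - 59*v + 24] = 4*v^3 - 39*v^2 + 94*v - 59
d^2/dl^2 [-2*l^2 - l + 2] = -4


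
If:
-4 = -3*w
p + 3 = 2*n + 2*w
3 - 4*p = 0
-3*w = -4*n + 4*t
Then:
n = 13/24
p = 3/4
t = -11/24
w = 4/3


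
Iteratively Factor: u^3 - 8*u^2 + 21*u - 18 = (u - 3)*(u^2 - 5*u + 6) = (u - 3)^2*(u - 2)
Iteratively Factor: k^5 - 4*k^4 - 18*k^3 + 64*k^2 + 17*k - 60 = (k + 1)*(k^4 - 5*k^3 - 13*k^2 + 77*k - 60) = (k - 5)*(k + 1)*(k^3 - 13*k + 12) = (k - 5)*(k - 1)*(k + 1)*(k^2 + k - 12) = (k - 5)*(k - 1)*(k + 1)*(k + 4)*(k - 3)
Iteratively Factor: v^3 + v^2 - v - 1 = (v + 1)*(v^2 - 1) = (v + 1)^2*(v - 1)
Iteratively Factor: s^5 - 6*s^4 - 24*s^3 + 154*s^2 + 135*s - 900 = (s + 4)*(s^4 - 10*s^3 + 16*s^2 + 90*s - 225) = (s - 5)*(s + 4)*(s^3 - 5*s^2 - 9*s + 45) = (s - 5)^2*(s + 4)*(s^2 - 9) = (s - 5)^2*(s + 3)*(s + 4)*(s - 3)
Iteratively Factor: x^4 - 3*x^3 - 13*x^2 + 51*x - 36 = (x + 4)*(x^3 - 7*x^2 + 15*x - 9) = (x - 1)*(x + 4)*(x^2 - 6*x + 9) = (x - 3)*(x - 1)*(x + 4)*(x - 3)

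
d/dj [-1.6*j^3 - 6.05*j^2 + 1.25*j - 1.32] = -4.8*j^2 - 12.1*j + 1.25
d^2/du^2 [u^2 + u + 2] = 2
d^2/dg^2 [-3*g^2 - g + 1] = -6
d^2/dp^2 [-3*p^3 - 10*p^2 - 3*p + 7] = -18*p - 20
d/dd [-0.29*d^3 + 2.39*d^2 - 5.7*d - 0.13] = -0.87*d^2 + 4.78*d - 5.7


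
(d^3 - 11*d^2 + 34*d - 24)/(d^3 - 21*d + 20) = (d - 6)/(d + 5)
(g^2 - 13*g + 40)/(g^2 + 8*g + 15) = (g^2 - 13*g + 40)/(g^2 + 8*g + 15)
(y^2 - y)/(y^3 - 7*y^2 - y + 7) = y/(y^2 - 6*y - 7)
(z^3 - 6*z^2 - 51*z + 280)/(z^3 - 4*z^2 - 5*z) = (z^2 - z - 56)/(z*(z + 1))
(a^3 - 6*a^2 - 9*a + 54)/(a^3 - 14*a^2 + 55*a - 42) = (a^2 - 9)/(a^2 - 8*a + 7)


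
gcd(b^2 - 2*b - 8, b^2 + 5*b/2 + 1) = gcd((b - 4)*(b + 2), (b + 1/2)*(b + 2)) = b + 2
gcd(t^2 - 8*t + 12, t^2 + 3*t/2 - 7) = t - 2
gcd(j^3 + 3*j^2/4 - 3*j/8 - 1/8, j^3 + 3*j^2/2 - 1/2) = j^2 + j/2 - 1/2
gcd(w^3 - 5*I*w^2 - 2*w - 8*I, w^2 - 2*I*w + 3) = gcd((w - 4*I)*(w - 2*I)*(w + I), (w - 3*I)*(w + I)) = w + I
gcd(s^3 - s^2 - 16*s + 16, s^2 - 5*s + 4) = s^2 - 5*s + 4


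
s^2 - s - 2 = (s - 2)*(s + 1)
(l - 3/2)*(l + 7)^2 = l^3 + 25*l^2/2 + 28*l - 147/2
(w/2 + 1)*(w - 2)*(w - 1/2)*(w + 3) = w^4/2 + 5*w^3/4 - 11*w^2/4 - 5*w + 3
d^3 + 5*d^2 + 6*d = d*(d + 2)*(d + 3)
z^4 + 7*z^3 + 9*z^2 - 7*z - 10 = (z - 1)*(z + 1)*(z + 2)*(z + 5)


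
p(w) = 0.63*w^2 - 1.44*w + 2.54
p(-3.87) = 17.55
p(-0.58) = 3.59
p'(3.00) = 2.34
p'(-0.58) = -2.17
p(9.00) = 40.61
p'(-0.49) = -2.06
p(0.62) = 1.89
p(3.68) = 5.77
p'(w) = 1.26*w - 1.44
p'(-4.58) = -7.21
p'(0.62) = -0.66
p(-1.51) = 6.15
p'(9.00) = 9.90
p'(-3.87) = -6.32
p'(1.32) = 0.22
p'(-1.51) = -3.34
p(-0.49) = 3.40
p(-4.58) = 22.35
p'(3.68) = 3.20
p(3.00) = 3.89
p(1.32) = 1.74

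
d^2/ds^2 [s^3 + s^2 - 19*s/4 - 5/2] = 6*s + 2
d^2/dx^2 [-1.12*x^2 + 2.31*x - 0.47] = -2.24000000000000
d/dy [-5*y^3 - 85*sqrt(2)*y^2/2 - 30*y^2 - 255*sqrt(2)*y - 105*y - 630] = -15*y^2 - 85*sqrt(2)*y - 60*y - 255*sqrt(2) - 105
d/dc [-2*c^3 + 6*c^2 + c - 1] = -6*c^2 + 12*c + 1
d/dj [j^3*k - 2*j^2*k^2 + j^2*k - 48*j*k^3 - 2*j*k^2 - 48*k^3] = k*(3*j^2 - 4*j*k + 2*j - 48*k^2 - 2*k)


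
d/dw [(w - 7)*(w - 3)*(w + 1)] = 3*w^2 - 18*w + 11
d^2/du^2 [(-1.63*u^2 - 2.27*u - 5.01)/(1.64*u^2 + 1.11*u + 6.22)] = (-6.27627999999999*u^3 + 18.914448*u^2 + 84.213672*u - 4.912742)/(4.410944*u^6 + 8.956368*u^5 + 56.249868*u^4 + 69.304959*u^3 + 213.337914*u^2 + 128.832372*u + 240.641848)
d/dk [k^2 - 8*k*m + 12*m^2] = 2*k - 8*m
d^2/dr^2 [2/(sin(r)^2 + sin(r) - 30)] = 2*(-4*sin(r)^4 - 3*sin(r)^3 - 115*sin(r)^2 - 24*sin(r) + 62)/(sin(r)^2 + sin(r) - 30)^3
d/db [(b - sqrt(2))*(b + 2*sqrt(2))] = 2*b + sqrt(2)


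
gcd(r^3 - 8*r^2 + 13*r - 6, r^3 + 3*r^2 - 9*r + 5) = r^2 - 2*r + 1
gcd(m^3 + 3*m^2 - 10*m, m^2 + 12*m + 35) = m + 5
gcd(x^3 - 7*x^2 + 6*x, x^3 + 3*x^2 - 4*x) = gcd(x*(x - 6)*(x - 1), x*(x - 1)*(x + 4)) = x^2 - x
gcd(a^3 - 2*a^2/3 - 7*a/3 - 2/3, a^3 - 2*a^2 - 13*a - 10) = a + 1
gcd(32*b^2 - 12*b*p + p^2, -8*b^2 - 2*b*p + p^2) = -4*b + p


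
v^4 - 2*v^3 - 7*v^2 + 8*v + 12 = (v - 3)*(v - 2)*(v + 1)*(v + 2)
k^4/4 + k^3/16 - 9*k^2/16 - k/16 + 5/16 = (k/4 + 1/4)*(k - 1)^2*(k + 5/4)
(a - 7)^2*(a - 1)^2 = a^4 - 16*a^3 + 78*a^2 - 112*a + 49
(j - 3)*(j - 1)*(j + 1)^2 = j^4 - 2*j^3 - 4*j^2 + 2*j + 3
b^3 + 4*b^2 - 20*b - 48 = (b - 4)*(b + 2)*(b + 6)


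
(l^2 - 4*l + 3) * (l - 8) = l^3 - 12*l^2 + 35*l - 24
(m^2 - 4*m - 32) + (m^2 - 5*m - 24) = 2*m^2 - 9*m - 56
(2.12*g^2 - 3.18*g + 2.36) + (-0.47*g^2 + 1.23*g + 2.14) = 1.65*g^2 - 1.95*g + 4.5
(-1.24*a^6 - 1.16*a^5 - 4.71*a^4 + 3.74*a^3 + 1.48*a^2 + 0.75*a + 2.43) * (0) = 0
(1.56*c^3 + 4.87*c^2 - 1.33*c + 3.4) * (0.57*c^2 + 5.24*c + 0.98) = 0.8892*c^5 + 10.9503*c^4 + 26.2895*c^3 - 0.258600000000001*c^2 + 16.5126*c + 3.332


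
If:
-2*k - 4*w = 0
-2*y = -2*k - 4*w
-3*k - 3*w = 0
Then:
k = 0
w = 0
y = 0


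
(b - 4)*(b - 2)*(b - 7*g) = b^3 - 7*b^2*g - 6*b^2 + 42*b*g + 8*b - 56*g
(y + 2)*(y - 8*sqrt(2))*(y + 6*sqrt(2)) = y^3 - 2*sqrt(2)*y^2 + 2*y^2 - 96*y - 4*sqrt(2)*y - 192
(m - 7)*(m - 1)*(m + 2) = m^3 - 6*m^2 - 9*m + 14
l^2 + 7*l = l*(l + 7)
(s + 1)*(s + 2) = s^2 + 3*s + 2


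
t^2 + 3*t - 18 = (t - 3)*(t + 6)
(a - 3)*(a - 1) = a^2 - 4*a + 3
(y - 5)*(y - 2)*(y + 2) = y^3 - 5*y^2 - 4*y + 20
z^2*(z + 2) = z^3 + 2*z^2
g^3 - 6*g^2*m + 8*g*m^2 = g*(g - 4*m)*(g - 2*m)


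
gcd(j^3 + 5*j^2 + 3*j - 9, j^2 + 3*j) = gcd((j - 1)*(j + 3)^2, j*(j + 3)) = j + 3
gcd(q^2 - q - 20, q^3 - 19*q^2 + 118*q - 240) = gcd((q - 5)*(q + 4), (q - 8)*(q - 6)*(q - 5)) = q - 5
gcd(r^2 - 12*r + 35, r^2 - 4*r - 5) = r - 5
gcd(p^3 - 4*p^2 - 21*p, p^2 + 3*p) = p^2 + 3*p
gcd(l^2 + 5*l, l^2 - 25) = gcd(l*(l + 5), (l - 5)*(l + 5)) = l + 5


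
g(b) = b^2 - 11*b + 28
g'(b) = 2*b - 11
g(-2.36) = 59.53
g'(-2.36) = -15.72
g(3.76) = 0.78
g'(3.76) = -3.48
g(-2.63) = 63.85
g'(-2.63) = -16.26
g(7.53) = 1.87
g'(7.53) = 4.06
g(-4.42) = 96.16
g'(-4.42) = -19.84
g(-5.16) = 111.39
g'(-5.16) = -21.32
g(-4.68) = 101.38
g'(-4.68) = -20.36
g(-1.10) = 41.31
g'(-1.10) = -13.20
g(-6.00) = 130.00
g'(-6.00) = -23.00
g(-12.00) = 304.00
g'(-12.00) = -35.00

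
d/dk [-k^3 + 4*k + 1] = 4 - 3*k^2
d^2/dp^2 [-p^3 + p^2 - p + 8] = 2 - 6*p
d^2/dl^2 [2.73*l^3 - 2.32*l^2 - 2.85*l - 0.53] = 16.38*l - 4.64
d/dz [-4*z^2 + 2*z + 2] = 2 - 8*z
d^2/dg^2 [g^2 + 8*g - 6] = 2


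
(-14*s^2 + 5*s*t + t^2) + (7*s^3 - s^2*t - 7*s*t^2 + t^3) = 7*s^3 - s^2*t - 14*s^2 - 7*s*t^2 + 5*s*t + t^3 + t^2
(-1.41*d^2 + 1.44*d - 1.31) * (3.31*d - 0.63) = -4.6671*d^3 + 5.6547*d^2 - 5.2433*d + 0.8253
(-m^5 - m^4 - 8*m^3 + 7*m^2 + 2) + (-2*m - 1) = -m^5 - m^4 - 8*m^3 + 7*m^2 - 2*m + 1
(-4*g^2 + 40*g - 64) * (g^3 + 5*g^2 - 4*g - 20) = -4*g^5 + 20*g^4 + 152*g^3 - 400*g^2 - 544*g + 1280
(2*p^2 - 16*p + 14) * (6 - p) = -2*p^3 + 28*p^2 - 110*p + 84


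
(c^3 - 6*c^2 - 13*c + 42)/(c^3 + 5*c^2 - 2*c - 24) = (c - 7)/(c + 4)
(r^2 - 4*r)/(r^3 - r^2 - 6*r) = (4 - r)/(-r^2 + r + 6)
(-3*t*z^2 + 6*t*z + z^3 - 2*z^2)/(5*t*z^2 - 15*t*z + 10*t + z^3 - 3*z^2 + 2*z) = z*(-3*t + z)/(5*t*z - 5*t + z^2 - z)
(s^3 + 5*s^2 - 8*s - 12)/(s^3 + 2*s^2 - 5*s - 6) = (s + 6)/(s + 3)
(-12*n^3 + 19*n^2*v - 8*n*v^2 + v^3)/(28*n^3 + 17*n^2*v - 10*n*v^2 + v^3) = (3*n^2 - 4*n*v + v^2)/(-7*n^2 - 6*n*v + v^2)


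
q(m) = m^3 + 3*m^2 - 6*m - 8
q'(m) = 3*m^2 + 6*m - 6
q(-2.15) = 8.83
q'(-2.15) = -5.03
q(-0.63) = -3.28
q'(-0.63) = -8.59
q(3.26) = 38.97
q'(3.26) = 45.44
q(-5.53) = -52.19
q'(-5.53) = 52.56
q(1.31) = -8.46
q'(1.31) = 7.01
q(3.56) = 53.78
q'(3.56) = 53.38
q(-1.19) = 1.70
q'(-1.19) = -8.89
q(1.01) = -9.97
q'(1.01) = 3.12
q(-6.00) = -80.00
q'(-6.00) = 66.00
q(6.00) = 280.00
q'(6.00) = 138.00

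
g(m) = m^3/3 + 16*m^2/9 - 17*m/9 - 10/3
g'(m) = m^2 + 32*m/9 - 17/9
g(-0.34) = -2.50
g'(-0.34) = -2.98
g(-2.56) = 7.56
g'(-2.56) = -4.44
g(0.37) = -3.77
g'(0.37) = -0.44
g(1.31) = -2.01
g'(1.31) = 4.48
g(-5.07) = 8.50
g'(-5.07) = 5.79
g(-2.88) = 8.89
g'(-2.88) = -3.83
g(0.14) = -3.56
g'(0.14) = -1.37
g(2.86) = 13.60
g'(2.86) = 16.46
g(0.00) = -3.33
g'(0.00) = -1.89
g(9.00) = 366.67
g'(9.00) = 111.11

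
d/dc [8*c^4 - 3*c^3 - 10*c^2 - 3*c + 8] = 32*c^3 - 9*c^2 - 20*c - 3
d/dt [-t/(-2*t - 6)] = 3/(2*(t + 3)^2)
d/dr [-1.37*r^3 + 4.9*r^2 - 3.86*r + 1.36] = -4.11*r^2 + 9.8*r - 3.86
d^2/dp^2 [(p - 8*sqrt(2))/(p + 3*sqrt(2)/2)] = -152*sqrt(2)/(2*p + 3*sqrt(2))^3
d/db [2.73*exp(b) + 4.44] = 2.73*exp(b)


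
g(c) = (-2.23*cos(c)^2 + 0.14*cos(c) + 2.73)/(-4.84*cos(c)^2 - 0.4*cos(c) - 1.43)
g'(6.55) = -0.22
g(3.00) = -0.07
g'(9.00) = 0.44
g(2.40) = -0.38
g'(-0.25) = 0.21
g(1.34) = -1.49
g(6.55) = -0.13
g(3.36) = -0.08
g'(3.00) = 0.13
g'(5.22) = 1.96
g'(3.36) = -0.20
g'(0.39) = -0.35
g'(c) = (-9.68*sin(c)*cos(c) - 0.4*sin(c))*(-2.23*cos(c)^2 + 0.14*cos(c) + 2.73)/(-4.84*cos(c)^2 - 0.4*cos(c) - 1.43)^2 + (4.46*sin(c)*cos(c) - 0.14*sin(c))/(-4.84*cos(c)^2 - 0.4*cos(c) - 1.43) = (1.5696*sin(c)^2 - 32.8042*cos(c) - 2.4614)*sin(c)/(23.4256*cos(c)^4 + 3.872*cos(c)^3 + 14.0024*cos(c)^2 + 1.144*cos(c) + 2.0449)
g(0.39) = -0.16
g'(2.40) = 1.07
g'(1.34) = -2.62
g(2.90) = -0.09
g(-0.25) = -0.12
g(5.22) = -0.82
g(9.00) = -0.15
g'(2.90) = 0.22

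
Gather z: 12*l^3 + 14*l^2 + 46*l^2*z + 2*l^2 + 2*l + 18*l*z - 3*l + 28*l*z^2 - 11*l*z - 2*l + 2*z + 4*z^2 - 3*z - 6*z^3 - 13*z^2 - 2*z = 12*l^3 + 16*l^2 - 3*l - 6*z^3 + z^2*(28*l - 9) + z*(46*l^2 + 7*l - 3)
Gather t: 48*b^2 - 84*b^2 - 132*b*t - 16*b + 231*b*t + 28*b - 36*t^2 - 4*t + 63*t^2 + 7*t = -36*b^2 + 12*b + 27*t^2 + t*(99*b + 3)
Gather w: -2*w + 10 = 10 - 2*w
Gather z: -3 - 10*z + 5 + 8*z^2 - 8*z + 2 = 8*z^2 - 18*z + 4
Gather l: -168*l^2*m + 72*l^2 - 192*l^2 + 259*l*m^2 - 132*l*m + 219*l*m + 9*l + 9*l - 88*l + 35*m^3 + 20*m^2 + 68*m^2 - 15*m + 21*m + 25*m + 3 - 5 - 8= l^2*(-168*m - 120) + l*(259*m^2 + 87*m - 70) + 35*m^3 + 88*m^2 + 31*m - 10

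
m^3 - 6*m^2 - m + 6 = (m - 6)*(m - 1)*(m + 1)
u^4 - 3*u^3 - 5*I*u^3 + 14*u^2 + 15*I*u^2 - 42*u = u*(u - 3)*(u - 7*I)*(u + 2*I)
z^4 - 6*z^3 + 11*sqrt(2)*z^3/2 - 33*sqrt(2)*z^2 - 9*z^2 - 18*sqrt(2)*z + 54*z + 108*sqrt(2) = (z - 6)*(z - 3*sqrt(2)/2)*(z + sqrt(2))*(z + 6*sqrt(2))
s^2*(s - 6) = s^3 - 6*s^2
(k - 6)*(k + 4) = k^2 - 2*k - 24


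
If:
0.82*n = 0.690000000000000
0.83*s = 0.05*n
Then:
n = 0.84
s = 0.05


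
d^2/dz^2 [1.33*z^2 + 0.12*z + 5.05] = 2.66000000000000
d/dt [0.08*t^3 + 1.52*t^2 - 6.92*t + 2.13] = 0.24*t^2 + 3.04*t - 6.92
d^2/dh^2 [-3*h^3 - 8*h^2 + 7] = -18*h - 16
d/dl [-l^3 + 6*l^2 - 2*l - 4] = -3*l^2 + 12*l - 2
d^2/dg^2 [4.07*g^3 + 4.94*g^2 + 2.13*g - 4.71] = 24.42*g + 9.88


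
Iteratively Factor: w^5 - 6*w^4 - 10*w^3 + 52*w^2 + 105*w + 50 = (w - 5)*(w^4 - w^3 - 15*w^2 - 23*w - 10) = (w - 5)*(w + 1)*(w^3 - 2*w^2 - 13*w - 10) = (w - 5)*(w + 1)^2*(w^2 - 3*w - 10) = (w - 5)*(w + 1)^2*(w + 2)*(w - 5)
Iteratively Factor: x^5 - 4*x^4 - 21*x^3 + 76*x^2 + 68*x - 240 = (x - 5)*(x^4 + x^3 - 16*x^2 - 4*x + 48) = (x - 5)*(x + 4)*(x^3 - 3*x^2 - 4*x + 12) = (x - 5)*(x - 3)*(x + 4)*(x^2 - 4) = (x - 5)*(x - 3)*(x - 2)*(x + 4)*(x + 2)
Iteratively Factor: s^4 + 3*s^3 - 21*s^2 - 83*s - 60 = (s - 5)*(s^3 + 8*s^2 + 19*s + 12) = (s - 5)*(s + 3)*(s^2 + 5*s + 4) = (s - 5)*(s + 1)*(s + 3)*(s + 4)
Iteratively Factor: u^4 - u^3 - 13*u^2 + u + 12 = (u - 4)*(u^3 + 3*u^2 - u - 3) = (u - 4)*(u + 1)*(u^2 + 2*u - 3) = (u - 4)*(u - 1)*(u + 1)*(u + 3)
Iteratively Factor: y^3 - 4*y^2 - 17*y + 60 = (y - 5)*(y^2 + y - 12) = (y - 5)*(y - 3)*(y + 4)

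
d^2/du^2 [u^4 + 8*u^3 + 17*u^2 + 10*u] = 12*u^2 + 48*u + 34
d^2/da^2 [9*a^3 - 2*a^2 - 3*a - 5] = 54*a - 4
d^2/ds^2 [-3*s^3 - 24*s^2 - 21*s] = -18*s - 48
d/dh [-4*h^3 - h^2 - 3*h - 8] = -12*h^2 - 2*h - 3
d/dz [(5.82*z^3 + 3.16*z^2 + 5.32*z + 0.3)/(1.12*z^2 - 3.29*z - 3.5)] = (6.5184*z^4 - 38.2956*z^3 - 77.4648*z^2 - 22.792*z - 17.633)/(1.2544*z^4 - 7.3696*z^3 + 2.9841*z^2 + 23.03*z + 12.25)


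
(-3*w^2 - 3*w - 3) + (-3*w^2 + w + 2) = -6*w^2 - 2*w - 1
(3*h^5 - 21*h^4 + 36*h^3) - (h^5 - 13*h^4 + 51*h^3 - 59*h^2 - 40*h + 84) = 2*h^5 - 8*h^4 - 15*h^3 + 59*h^2 + 40*h - 84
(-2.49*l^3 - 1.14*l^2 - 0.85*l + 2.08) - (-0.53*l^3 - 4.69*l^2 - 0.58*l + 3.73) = -1.96*l^3 + 3.55*l^2 - 0.27*l - 1.65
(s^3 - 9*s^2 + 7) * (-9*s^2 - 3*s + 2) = -9*s^5 + 78*s^4 + 29*s^3 - 81*s^2 - 21*s + 14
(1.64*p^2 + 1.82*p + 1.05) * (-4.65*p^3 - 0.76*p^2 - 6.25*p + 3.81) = -7.626*p^5 - 9.7094*p^4 - 16.5157*p^3 - 5.9246*p^2 + 0.371700000000001*p + 4.0005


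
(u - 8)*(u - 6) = u^2 - 14*u + 48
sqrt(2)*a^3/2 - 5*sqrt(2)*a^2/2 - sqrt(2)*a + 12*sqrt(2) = (a - 4)*(a - 3)*(sqrt(2)*a/2 + sqrt(2))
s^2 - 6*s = s*(s - 6)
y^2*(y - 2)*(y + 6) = y^4 + 4*y^3 - 12*y^2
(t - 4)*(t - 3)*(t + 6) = t^3 - t^2 - 30*t + 72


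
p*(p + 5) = p^2 + 5*p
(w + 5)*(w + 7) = w^2 + 12*w + 35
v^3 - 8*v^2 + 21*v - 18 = (v - 3)^2*(v - 2)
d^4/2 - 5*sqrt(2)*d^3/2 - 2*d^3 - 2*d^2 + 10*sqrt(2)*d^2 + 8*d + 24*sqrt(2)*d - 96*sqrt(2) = (d/2 + sqrt(2))*(d - 4)*(d - 4*sqrt(2))*(d - 3*sqrt(2))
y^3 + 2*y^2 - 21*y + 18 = (y - 3)*(y - 1)*(y + 6)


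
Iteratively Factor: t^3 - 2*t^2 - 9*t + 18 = (t - 3)*(t^2 + t - 6) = (t - 3)*(t + 3)*(t - 2)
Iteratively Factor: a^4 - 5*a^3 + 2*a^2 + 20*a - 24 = (a - 2)*(a^3 - 3*a^2 - 4*a + 12) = (a - 2)*(a + 2)*(a^2 - 5*a + 6) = (a - 3)*(a - 2)*(a + 2)*(a - 2)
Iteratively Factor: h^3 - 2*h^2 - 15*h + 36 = (h + 4)*(h^2 - 6*h + 9) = (h - 3)*(h + 4)*(h - 3)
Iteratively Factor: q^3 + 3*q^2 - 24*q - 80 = (q + 4)*(q^2 - q - 20) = (q + 4)^2*(q - 5)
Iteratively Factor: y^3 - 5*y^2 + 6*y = (y)*(y^2 - 5*y + 6) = y*(y - 3)*(y - 2)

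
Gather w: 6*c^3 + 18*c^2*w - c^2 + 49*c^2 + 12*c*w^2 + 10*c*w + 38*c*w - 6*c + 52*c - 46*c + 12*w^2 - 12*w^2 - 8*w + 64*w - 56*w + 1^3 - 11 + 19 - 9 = 6*c^3 + 48*c^2 + 12*c*w^2 + w*(18*c^2 + 48*c)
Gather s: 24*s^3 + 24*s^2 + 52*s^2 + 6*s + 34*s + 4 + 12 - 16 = 24*s^3 + 76*s^2 + 40*s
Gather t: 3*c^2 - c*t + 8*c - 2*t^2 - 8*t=3*c^2 + 8*c - 2*t^2 + t*(-c - 8)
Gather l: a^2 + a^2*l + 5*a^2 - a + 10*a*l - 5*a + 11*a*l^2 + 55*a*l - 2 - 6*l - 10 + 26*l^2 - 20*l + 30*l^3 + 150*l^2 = 6*a^2 - 6*a + 30*l^3 + l^2*(11*a + 176) + l*(a^2 + 65*a - 26) - 12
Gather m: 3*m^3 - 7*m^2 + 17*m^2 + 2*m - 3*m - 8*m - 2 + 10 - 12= 3*m^3 + 10*m^2 - 9*m - 4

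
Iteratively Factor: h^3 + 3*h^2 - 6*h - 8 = (h - 2)*(h^2 + 5*h + 4) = (h - 2)*(h + 1)*(h + 4)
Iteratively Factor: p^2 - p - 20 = (p + 4)*(p - 5)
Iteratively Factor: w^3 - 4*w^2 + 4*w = (w - 2)*(w^2 - 2*w) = (w - 2)^2*(w)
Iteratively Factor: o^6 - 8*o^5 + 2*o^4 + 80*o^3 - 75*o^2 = (o)*(o^5 - 8*o^4 + 2*o^3 + 80*o^2 - 75*o) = o*(o - 5)*(o^4 - 3*o^3 - 13*o^2 + 15*o) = o^2*(o - 5)*(o^3 - 3*o^2 - 13*o + 15) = o^2*(o - 5)*(o - 1)*(o^2 - 2*o - 15) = o^2*(o - 5)^2*(o - 1)*(o + 3)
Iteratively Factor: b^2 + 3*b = (b + 3)*(b)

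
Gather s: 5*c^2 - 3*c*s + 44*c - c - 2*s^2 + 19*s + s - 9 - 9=5*c^2 + 43*c - 2*s^2 + s*(20 - 3*c) - 18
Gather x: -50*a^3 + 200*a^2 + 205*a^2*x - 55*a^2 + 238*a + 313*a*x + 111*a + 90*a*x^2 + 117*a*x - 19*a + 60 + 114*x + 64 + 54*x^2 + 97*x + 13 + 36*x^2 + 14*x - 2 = -50*a^3 + 145*a^2 + 330*a + x^2*(90*a + 90) + x*(205*a^2 + 430*a + 225) + 135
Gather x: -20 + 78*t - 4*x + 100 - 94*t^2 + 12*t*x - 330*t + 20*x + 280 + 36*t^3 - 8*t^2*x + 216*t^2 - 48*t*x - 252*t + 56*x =36*t^3 + 122*t^2 - 504*t + x*(-8*t^2 - 36*t + 72) + 360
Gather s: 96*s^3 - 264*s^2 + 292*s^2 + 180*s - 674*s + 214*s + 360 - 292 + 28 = 96*s^3 + 28*s^2 - 280*s + 96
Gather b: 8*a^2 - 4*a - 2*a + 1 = 8*a^2 - 6*a + 1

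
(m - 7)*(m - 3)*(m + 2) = m^3 - 8*m^2 + m + 42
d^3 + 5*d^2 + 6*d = d*(d + 2)*(d + 3)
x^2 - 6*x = x*(x - 6)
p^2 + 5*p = p*(p + 5)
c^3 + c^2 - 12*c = c*(c - 3)*(c + 4)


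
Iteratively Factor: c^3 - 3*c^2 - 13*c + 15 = (c + 3)*(c^2 - 6*c + 5) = (c - 1)*(c + 3)*(c - 5)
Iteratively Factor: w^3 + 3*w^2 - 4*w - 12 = (w - 2)*(w^2 + 5*w + 6) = (w - 2)*(w + 3)*(w + 2)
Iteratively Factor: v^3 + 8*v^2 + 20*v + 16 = (v + 2)*(v^2 + 6*v + 8) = (v + 2)^2*(v + 4)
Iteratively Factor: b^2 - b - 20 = (b + 4)*(b - 5)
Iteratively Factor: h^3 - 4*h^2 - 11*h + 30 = (h + 3)*(h^2 - 7*h + 10) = (h - 2)*(h + 3)*(h - 5)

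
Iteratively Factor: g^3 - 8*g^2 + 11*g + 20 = (g - 4)*(g^2 - 4*g - 5) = (g - 4)*(g + 1)*(g - 5)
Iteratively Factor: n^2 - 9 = (n - 3)*(n + 3)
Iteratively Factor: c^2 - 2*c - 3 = (c + 1)*(c - 3)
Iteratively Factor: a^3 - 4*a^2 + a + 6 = (a - 2)*(a^2 - 2*a - 3) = (a - 3)*(a - 2)*(a + 1)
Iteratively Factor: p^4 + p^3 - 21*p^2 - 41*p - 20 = (p - 5)*(p^3 + 6*p^2 + 9*p + 4) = (p - 5)*(p + 1)*(p^2 + 5*p + 4) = (p - 5)*(p + 1)*(p + 4)*(p + 1)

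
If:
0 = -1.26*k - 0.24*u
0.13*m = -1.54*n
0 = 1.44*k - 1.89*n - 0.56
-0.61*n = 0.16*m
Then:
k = 0.39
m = 0.00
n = 0.00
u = -2.04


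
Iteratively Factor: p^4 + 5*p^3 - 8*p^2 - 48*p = (p)*(p^3 + 5*p^2 - 8*p - 48) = p*(p - 3)*(p^2 + 8*p + 16) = p*(p - 3)*(p + 4)*(p + 4)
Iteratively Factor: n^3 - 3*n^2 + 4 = (n + 1)*(n^2 - 4*n + 4) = (n - 2)*(n + 1)*(n - 2)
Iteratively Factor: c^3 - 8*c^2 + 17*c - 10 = (c - 5)*(c^2 - 3*c + 2) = (c - 5)*(c - 1)*(c - 2)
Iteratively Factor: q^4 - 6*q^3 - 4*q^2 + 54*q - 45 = (q - 1)*(q^3 - 5*q^2 - 9*q + 45) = (q - 5)*(q - 1)*(q^2 - 9) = (q - 5)*(q - 1)*(q + 3)*(q - 3)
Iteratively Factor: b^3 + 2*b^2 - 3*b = (b - 1)*(b^2 + 3*b) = b*(b - 1)*(b + 3)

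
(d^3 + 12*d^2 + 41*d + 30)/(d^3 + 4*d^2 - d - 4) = (d^2 + 11*d + 30)/(d^2 + 3*d - 4)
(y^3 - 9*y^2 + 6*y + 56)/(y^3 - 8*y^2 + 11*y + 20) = (y^2 - 5*y - 14)/(y^2 - 4*y - 5)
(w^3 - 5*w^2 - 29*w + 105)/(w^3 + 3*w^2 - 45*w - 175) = (w - 3)/(w + 5)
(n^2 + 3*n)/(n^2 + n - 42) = n*(n + 3)/(n^2 + n - 42)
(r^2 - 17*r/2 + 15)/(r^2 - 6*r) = (r - 5/2)/r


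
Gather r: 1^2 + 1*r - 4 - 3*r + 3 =-2*r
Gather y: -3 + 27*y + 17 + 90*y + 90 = 117*y + 104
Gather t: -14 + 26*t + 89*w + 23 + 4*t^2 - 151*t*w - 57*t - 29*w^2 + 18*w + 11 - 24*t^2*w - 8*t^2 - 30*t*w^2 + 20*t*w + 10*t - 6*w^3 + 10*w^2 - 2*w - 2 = t^2*(-24*w - 4) + t*(-30*w^2 - 131*w - 21) - 6*w^3 - 19*w^2 + 105*w + 18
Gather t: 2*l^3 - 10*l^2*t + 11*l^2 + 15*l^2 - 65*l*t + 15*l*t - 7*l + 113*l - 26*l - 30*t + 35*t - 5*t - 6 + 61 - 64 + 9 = 2*l^3 + 26*l^2 + 80*l + t*(-10*l^2 - 50*l)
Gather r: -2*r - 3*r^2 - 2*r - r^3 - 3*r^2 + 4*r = -r^3 - 6*r^2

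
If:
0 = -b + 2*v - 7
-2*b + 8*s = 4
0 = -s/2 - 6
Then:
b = -50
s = -12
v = -43/2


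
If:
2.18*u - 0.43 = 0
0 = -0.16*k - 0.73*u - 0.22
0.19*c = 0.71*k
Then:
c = -8.50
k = -2.27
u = 0.20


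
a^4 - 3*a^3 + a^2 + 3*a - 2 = (a - 2)*(a - 1)^2*(a + 1)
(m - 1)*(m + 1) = m^2 - 1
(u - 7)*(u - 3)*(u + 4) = u^3 - 6*u^2 - 19*u + 84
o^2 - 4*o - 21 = (o - 7)*(o + 3)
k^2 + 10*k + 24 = (k + 4)*(k + 6)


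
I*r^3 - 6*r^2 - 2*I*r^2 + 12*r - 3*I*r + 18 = (r - 3)*(r + 6*I)*(I*r + I)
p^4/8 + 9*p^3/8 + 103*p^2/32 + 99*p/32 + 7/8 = (p/4 + 1)*(p/2 + 1/4)*(p + 1)*(p + 7/2)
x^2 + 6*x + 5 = (x + 1)*(x + 5)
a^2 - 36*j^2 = (a - 6*j)*(a + 6*j)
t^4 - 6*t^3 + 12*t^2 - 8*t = t*(t - 2)^3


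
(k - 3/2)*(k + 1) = k^2 - k/2 - 3/2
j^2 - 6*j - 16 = (j - 8)*(j + 2)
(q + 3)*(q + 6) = q^2 + 9*q + 18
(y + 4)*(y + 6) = y^2 + 10*y + 24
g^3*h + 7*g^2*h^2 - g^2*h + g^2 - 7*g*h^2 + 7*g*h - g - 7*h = (g - 1)*(g + 7*h)*(g*h + 1)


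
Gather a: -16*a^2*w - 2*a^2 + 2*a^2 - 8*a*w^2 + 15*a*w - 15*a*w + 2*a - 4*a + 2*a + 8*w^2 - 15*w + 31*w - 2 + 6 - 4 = -16*a^2*w - 8*a*w^2 + 8*w^2 + 16*w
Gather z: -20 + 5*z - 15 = 5*z - 35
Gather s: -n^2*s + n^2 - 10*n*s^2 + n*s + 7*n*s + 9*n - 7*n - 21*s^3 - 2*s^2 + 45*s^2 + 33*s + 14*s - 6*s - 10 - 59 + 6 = n^2 + 2*n - 21*s^3 + s^2*(43 - 10*n) + s*(-n^2 + 8*n + 41) - 63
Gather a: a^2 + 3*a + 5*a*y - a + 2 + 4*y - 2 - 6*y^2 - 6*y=a^2 + a*(5*y + 2) - 6*y^2 - 2*y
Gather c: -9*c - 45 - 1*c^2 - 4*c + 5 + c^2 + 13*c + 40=0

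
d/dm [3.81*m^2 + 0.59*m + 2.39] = 7.62*m + 0.59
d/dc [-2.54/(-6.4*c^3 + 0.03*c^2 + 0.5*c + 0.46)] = (-48.768*c^2 + 0.1524*c + 1.27)/(-6.4*c^3 + 0.03*c^2 + 0.5*c + 0.46)^2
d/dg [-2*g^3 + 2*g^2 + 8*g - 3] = -6*g^2 + 4*g + 8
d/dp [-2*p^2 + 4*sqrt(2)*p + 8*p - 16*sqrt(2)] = -4*p + 4*sqrt(2) + 8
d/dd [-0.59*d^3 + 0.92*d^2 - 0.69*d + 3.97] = -1.77*d^2 + 1.84*d - 0.69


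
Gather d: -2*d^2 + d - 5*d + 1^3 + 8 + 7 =-2*d^2 - 4*d + 16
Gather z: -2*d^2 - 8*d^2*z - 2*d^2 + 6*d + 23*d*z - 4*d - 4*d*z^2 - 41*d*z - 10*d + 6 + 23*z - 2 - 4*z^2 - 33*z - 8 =-4*d^2 - 8*d + z^2*(-4*d - 4) + z*(-8*d^2 - 18*d - 10) - 4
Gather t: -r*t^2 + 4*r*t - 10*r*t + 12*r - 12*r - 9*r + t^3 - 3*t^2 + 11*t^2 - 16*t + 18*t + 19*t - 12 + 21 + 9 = -9*r + t^3 + t^2*(8 - r) + t*(21 - 6*r) + 18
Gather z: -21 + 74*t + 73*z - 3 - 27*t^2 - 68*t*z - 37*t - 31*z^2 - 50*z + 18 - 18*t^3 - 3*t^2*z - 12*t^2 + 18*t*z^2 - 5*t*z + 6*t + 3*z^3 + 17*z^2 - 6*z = -18*t^3 - 39*t^2 + 43*t + 3*z^3 + z^2*(18*t - 14) + z*(-3*t^2 - 73*t + 17) - 6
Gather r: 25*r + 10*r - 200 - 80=35*r - 280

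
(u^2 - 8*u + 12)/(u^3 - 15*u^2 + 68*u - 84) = 1/(u - 7)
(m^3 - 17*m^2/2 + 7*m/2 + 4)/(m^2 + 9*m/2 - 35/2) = (2*m^3 - 17*m^2 + 7*m + 8)/(2*m^2 + 9*m - 35)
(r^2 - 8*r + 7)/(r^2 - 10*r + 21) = (r - 1)/(r - 3)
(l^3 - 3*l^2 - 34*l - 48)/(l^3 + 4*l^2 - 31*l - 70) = (l^2 - 5*l - 24)/(l^2 + 2*l - 35)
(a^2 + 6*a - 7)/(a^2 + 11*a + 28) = (a - 1)/(a + 4)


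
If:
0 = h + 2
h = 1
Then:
No Solution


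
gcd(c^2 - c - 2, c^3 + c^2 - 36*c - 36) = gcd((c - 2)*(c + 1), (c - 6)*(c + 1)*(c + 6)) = c + 1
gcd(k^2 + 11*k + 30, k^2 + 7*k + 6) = k + 6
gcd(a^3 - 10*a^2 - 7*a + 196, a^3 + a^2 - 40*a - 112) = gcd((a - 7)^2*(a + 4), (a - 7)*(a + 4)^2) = a^2 - 3*a - 28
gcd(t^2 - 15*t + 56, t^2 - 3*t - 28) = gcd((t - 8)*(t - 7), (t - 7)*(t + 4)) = t - 7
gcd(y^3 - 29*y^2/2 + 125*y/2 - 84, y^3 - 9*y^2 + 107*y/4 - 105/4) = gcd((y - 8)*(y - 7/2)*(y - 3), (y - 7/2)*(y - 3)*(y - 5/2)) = y^2 - 13*y/2 + 21/2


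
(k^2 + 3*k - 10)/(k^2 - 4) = (k + 5)/(k + 2)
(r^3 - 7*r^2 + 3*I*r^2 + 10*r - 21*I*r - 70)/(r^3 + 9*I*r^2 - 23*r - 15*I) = (r^2 - r*(7 + 2*I) + 14*I)/(r^2 + 4*I*r - 3)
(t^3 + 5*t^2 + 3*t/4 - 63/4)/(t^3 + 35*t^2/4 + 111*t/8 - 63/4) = 2*(2*t^2 + 3*t - 9)/(4*t^2 + 21*t - 18)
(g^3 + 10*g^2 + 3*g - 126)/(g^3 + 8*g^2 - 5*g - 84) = (g + 6)/(g + 4)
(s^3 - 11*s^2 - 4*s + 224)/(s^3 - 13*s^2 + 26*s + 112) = (s + 4)/(s + 2)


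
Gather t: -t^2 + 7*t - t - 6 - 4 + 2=-t^2 + 6*t - 8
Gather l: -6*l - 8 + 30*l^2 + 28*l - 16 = 30*l^2 + 22*l - 24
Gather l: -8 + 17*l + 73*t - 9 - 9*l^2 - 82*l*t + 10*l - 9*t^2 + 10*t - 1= -9*l^2 + l*(27 - 82*t) - 9*t^2 + 83*t - 18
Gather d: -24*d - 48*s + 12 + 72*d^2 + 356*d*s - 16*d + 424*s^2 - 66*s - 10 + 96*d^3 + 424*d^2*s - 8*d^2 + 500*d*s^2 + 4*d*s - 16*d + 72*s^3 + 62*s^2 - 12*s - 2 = 96*d^3 + d^2*(424*s + 64) + d*(500*s^2 + 360*s - 56) + 72*s^3 + 486*s^2 - 126*s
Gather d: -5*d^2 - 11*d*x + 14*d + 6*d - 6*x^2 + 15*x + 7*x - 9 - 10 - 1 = -5*d^2 + d*(20 - 11*x) - 6*x^2 + 22*x - 20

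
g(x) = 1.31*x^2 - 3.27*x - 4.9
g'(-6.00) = -18.99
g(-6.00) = 61.88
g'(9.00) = 20.31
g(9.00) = 71.78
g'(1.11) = -0.36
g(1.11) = -6.92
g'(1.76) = 1.34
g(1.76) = -6.60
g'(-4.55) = -15.19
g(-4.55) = 37.10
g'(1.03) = -0.57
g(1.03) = -6.88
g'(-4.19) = -14.25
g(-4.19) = 31.80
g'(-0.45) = -4.45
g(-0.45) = -3.16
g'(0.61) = -1.67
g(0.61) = -6.41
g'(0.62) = -1.65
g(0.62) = -6.42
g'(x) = 2.62*x - 3.27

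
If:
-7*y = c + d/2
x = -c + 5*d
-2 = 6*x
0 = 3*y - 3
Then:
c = -19/3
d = -4/3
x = -1/3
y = 1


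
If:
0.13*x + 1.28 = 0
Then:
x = -9.85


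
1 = 1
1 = 1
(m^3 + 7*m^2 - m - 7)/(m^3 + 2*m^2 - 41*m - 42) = (m - 1)/(m - 6)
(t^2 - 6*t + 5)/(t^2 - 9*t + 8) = (t - 5)/(t - 8)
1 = 1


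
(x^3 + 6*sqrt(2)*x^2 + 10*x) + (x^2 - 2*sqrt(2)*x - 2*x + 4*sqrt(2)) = x^3 + x^2 + 6*sqrt(2)*x^2 - 2*sqrt(2)*x + 8*x + 4*sqrt(2)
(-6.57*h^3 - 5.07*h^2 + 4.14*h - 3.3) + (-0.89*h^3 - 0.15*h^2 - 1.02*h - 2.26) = -7.46*h^3 - 5.22*h^2 + 3.12*h - 5.56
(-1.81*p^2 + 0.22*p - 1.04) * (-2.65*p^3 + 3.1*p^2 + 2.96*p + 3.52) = 4.7965*p^5 - 6.194*p^4 - 1.9196*p^3 - 8.944*p^2 - 2.304*p - 3.6608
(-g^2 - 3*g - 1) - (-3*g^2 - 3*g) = 2*g^2 - 1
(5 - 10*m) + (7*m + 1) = 6 - 3*m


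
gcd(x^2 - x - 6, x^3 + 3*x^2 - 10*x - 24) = x^2 - x - 6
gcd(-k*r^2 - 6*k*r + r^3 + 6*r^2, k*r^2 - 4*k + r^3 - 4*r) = 1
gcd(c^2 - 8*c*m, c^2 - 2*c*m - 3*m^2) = 1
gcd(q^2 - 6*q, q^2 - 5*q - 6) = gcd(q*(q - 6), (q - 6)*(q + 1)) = q - 6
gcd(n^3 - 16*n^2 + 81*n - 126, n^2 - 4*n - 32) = 1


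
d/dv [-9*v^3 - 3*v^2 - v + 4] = -27*v^2 - 6*v - 1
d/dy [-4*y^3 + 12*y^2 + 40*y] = -12*y^2 + 24*y + 40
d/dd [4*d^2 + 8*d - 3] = 8*d + 8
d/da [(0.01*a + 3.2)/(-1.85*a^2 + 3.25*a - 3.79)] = (0.0185*a^2 + 11.84*a - 10.4379)/(3.4225*a^4 - 12.025*a^3 + 24.5855*a^2 - 24.635*a + 14.3641)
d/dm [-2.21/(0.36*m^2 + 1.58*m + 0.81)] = (1.5912*m + 3.4918)/(0.36*m^2 + 1.58*m + 0.81)^2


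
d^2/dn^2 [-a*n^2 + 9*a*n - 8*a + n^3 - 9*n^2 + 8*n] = -2*a + 6*n - 18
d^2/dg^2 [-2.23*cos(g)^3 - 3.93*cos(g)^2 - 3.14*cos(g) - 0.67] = 4.8125*cos(g) + 7.86*cos(2*g) + 5.0175*cos(3*g)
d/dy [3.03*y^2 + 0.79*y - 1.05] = 6.06*y + 0.79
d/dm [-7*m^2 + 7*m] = 7 - 14*m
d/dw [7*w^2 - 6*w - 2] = 14*w - 6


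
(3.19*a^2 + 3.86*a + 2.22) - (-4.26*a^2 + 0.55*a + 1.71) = 7.45*a^2 + 3.31*a + 0.51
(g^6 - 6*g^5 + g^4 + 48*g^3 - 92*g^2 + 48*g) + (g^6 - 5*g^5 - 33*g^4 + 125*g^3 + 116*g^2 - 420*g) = 2*g^6 - 11*g^5 - 32*g^4 + 173*g^3 + 24*g^2 - 372*g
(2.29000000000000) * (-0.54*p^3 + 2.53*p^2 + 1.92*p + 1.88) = -1.2366*p^3 + 5.7937*p^2 + 4.3968*p + 4.3052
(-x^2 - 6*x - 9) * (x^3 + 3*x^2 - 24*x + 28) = -x^5 - 9*x^4 - 3*x^3 + 89*x^2 + 48*x - 252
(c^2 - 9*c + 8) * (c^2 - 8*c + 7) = c^4 - 17*c^3 + 87*c^2 - 127*c + 56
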